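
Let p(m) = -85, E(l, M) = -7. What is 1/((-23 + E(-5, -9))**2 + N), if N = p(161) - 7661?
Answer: -1/6846 ≈ -0.00014607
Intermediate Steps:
N = -7746 (N = -85 - 7661 = -7746)
1/((-23 + E(-5, -9))**2 + N) = 1/((-23 - 7)**2 - 7746) = 1/((-30)**2 - 7746) = 1/(900 - 7746) = 1/(-6846) = -1/6846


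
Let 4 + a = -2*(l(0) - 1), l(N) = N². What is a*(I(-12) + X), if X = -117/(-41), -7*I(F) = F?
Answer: -2622/287 ≈ -9.1359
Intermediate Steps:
I(F) = -F/7
X = 117/41 (X = -117*(-1/41) = 117/41 ≈ 2.8537)
a = -2 (a = -4 - 2*(0² - 1) = -4 - 2*(0 - 1) = -4 - 2*(-1) = -4 + 2 = -2)
a*(I(-12) + X) = -2*(-⅐*(-12) + 117/41) = -2*(12/7 + 117/41) = -2*1311/287 = -2622/287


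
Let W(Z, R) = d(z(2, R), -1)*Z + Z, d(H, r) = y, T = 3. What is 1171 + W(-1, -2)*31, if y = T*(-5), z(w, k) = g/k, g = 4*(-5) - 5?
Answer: 1605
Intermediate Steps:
g = -25 (g = -20 - 5 = -25)
z(w, k) = -25/k
y = -15 (y = 3*(-5) = -15)
d(H, r) = -15
W(Z, R) = -14*Z (W(Z, R) = -15*Z + Z = -14*Z)
1171 + W(-1, -2)*31 = 1171 - 14*(-1)*31 = 1171 + 14*31 = 1171 + 434 = 1605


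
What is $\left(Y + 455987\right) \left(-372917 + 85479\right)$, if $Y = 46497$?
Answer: $-144432995992$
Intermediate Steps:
$\left(Y + 455987\right) \left(-372917 + 85479\right) = \left(46497 + 455987\right) \left(-372917 + 85479\right) = 502484 \left(-287438\right) = -144432995992$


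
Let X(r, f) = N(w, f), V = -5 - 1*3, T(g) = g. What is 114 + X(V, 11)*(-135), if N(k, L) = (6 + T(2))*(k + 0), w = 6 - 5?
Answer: -966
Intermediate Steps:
w = 1
V = -8 (V = -5 - 3 = -8)
N(k, L) = 8*k (N(k, L) = (6 + 2)*(k + 0) = 8*k)
X(r, f) = 8 (X(r, f) = 8*1 = 8)
114 + X(V, 11)*(-135) = 114 + 8*(-135) = 114 - 1080 = -966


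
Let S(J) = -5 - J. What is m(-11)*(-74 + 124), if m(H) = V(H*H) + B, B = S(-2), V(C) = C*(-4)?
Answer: -24350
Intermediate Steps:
V(C) = -4*C
B = -3 (B = -5 - 1*(-2) = -5 + 2 = -3)
m(H) = -3 - 4*H² (m(H) = -4*H*H - 3 = -4*H² - 3 = -3 - 4*H²)
m(-11)*(-74 + 124) = (-3 - 4*(-11)²)*(-74 + 124) = (-3 - 4*121)*50 = (-3 - 484)*50 = -487*50 = -24350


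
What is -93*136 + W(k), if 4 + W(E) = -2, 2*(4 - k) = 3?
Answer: -12654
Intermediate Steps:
k = 5/2 (k = 4 - ½*3 = 4 - 3/2 = 5/2 ≈ 2.5000)
W(E) = -6 (W(E) = -4 - 2 = -6)
-93*136 + W(k) = -93*136 - 6 = -12648 - 6 = -12654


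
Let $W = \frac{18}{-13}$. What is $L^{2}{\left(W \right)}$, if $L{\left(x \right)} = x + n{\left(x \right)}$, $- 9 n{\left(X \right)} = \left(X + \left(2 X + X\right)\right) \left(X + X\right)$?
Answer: $\frac{272484}{28561} \approx 9.5404$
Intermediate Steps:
$W = - \frac{18}{13}$ ($W = 18 \left(- \frac{1}{13}\right) = - \frac{18}{13} \approx -1.3846$)
$n{\left(X \right)} = - \frac{8 X^{2}}{9}$ ($n{\left(X \right)} = - \frac{\left(X + \left(2 X + X\right)\right) \left(X + X\right)}{9} = - \frac{\left(X + 3 X\right) 2 X}{9} = - \frac{4 X 2 X}{9} = - \frac{8 X^{2}}{9}$)
$L{\left(x \right)} = x - \frac{8 x^{2}}{9}$
$L^{2}{\left(W \right)} = \left(\frac{1}{9} \left(- \frac{18}{13}\right) \left(9 - - \frac{144}{13}\right)\right)^{2} = \left(\frac{1}{9} \left(- \frac{18}{13}\right) \left(9 + \frac{144}{13}\right)\right)^{2} = \left(\frac{1}{9} \left(- \frac{18}{13}\right) \frac{261}{13}\right)^{2} = \left(- \frac{522}{169}\right)^{2} = \frac{272484}{28561}$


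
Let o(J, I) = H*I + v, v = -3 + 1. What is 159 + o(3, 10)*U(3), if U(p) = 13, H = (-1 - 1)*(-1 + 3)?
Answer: -387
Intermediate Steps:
H = -4 (H = -2*2 = -4)
v = -2
o(J, I) = -2 - 4*I (o(J, I) = -4*I - 2 = -2 - 4*I)
159 + o(3, 10)*U(3) = 159 + (-2 - 4*10)*13 = 159 + (-2 - 40)*13 = 159 - 42*13 = 159 - 546 = -387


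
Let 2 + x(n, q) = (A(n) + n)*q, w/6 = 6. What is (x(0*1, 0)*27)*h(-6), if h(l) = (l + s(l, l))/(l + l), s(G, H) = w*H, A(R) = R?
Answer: -999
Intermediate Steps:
w = 36 (w = 6*6 = 36)
x(n, q) = -2 + 2*n*q (x(n, q) = -2 + (n + n)*q = -2 + (2*n)*q = -2 + 2*n*q)
s(G, H) = 36*H
h(l) = 37/2 (h(l) = (l + 36*l)/(l + l) = (37*l)/((2*l)) = (37*l)*(1/(2*l)) = 37/2)
(x(0*1, 0)*27)*h(-6) = ((-2 + 2*(0*1)*0)*27)*(37/2) = ((-2 + 2*0*0)*27)*(37/2) = ((-2 + 0)*27)*(37/2) = -2*27*(37/2) = -54*37/2 = -999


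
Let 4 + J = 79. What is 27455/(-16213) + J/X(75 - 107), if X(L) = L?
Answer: -2094535/518816 ≈ -4.0371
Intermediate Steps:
J = 75 (J = -4 + 79 = 75)
27455/(-16213) + J/X(75 - 107) = 27455/(-16213) + 75/(75 - 107) = 27455*(-1/16213) + 75/(-32) = -27455/16213 + 75*(-1/32) = -27455/16213 - 75/32 = -2094535/518816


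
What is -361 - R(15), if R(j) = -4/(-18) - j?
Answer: -3116/9 ≈ -346.22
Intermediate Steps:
R(j) = 2/9 - j (R(j) = -4*(-1/18) - j = 2/9 - j)
-361 - R(15) = -361 - (2/9 - 1*15) = -361 - (2/9 - 15) = -361 - 1*(-133/9) = -361 + 133/9 = -3116/9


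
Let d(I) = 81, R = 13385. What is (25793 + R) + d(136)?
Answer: 39259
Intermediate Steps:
(25793 + R) + d(136) = (25793 + 13385) + 81 = 39178 + 81 = 39259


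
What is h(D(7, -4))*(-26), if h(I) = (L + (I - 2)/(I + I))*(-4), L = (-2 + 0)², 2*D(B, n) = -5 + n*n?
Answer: 4940/11 ≈ 449.09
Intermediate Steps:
D(B, n) = -5/2 + n²/2 (D(B, n) = (-5 + n*n)/2 = (-5 + n²)/2 = -5/2 + n²/2)
L = 4 (L = (-2)² = 4)
h(I) = -16 - 2*(-2 + I)/I (h(I) = (4 + (I - 2)/(I + I))*(-4) = (4 + (-2 + I)/((2*I)))*(-4) = (4 + (-2 + I)*(1/(2*I)))*(-4) = (4 + (-2 + I)/(2*I))*(-4) = -16 - 2*(-2 + I)/I)
h(D(7, -4))*(-26) = (-18 + 4/(-5/2 + (½)*(-4)²))*(-26) = (-18 + 4/(-5/2 + (½)*16))*(-26) = (-18 + 4/(-5/2 + 8))*(-26) = (-18 + 4/(11/2))*(-26) = (-18 + 4*(2/11))*(-26) = (-18 + 8/11)*(-26) = -190/11*(-26) = 4940/11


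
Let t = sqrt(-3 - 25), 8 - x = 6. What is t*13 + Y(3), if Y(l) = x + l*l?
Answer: 11 + 26*I*sqrt(7) ≈ 11.0 + 68.79*I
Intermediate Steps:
x = 2 (x = 8 - 1*6 = 8 - 6 = 2)
t = 2*I*sqrt(7) (t = sqrt(-28) = 2*I*sqrt(7) ≈ 5.2915*I)
Y(l) = 2 + l**2 (Y(l) = 2 + l*l = 2 + l**2)
t*13 + Y(3) = (2*I*sqrt(7))*13 + (2 + 3**2) = 26*I*sqrt(7) + (2 + 9) = 26*I*sqrt(7) + 11 = 11 + 26*I*sqrt(7)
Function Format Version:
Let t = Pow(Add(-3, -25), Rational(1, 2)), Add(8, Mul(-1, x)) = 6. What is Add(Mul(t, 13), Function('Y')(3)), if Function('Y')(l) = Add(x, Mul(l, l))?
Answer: Add(11, Mul(26, I, Pow(7, Rational(1, 2)))) ≈ Add(11.000, Mul(68.790, I))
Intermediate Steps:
x = 2 (x = Add(8, Mul(-1, 6)) = Add(8, -6) = 2)
t = Mul(2, I, Pow(7, Rational(1, 2))) (t = Pow(-28, Rational(1, 2)) = Mul(2, I, Pow(7, Rational(1, 2))) ≈ Mul(5.2915, I))
Function('Y')(l) = Add(2, Pow(l, 2)) (Function('Y')(l) = Add(2, Mul(l, l)) = Add(2, Pow(l, 2)))
Add(Mul(t, 13), Function('Y')(3)) = Add(Mul(Mul(2, I, Pow(7, Rational(1, 2))), 13), Add(2, Pow(3, 2))) = Add(Mul(26, I, Pow(7, Rational(1, 2))), Add(2, 9)) = Add(Mul(26, I, Pow(7, Rational(1, 2))), 11) = Add(11, Mul(26, I, Pow(7, Rational(1, 2))))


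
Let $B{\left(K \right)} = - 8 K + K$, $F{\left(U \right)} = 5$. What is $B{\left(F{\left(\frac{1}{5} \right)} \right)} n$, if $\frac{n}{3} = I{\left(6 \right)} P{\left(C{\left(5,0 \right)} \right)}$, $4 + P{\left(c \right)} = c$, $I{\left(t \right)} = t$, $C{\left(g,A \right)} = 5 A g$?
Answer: $2520$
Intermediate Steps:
$C{\left(g,A \right)} = 5 A g$
$P{\left(c \right)} = -4 + c$
$B{\left(K \right)} = - 7 K$
$n = -72$ ($n = 3 \cdot 6 \left(-4 + 5 \cdot 0 \cdot 5\right) = 3 \cdot 6 \left(-4 + 0\right) = 3 \cdot 6 \left(-4\right) = 3 \left(-24\right) = -72$)
$B{\left(F{\left(\frac{1}{5} \right)} \right)} n = \left(-7\right) 5 \left(-72\right) = \left(-35\right) \left(-72\right) = 2520$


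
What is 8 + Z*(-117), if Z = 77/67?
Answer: -8473/67 ≈ -126.46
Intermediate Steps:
Z = 77/67 (Z = 77*(1/67) = 77/67 ≈ 1.1493)
8 + Z*(-117) = 8 + (77/67)*(-117) = 8 - 9009/67 = -8473/67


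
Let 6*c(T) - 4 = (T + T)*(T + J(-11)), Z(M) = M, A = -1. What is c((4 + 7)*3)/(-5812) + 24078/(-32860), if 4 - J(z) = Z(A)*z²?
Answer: -73902721/71618370 ≈ -1.0319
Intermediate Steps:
J(z) = 4 + z² (J(z) = 4 - (-1)*z² = 4 + z²)
c(T) = ⅔ + T*(125 + T)/3 (c(T) = ⅔ + ((T + T)*(T + (4 + (-11)²)))/6 = ⅔ + ((2*T)*(T + (4 + 121)))/6 = ⅔ + ((2*T)*(T + 125))/6 = ⅔ + ((2*T)*(125 + T))/6 = ⅔ + (2*T*(125 + T))/6 = ⅔ + T*(125 + T)/3)
c((4 + 7)*3)/(-5812) + 24078/(-32860) = (⅔ + ((4 + 7)*3)²/3 + 125*((4 + 7)*3)/3)/(-5812) + 24078/(-32860) = (⅔ + (11*3)²/3 + 125*(11*3)/3)*(-1/5812) + 24078*(-1/32860) = (⅔ + (⅓)*33² + (125/3)*33)*(-1/5812) - 12039/16430 = (⅔ + (⅓)*1089 + 1375)*(-1/5812) - 12039/16430 = (⅔ + 363 + 1375)*(-1/5812) - 12039/16430 = (5216/3)*(-1/5812) - 12039/16430 = -1304/4359 - 12039/16430 = -73902721/71618370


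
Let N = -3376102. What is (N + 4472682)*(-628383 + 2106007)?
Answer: 1620332925920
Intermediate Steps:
(N + 4472682)*(-628383 + 2106007) = (-3376102 + 4472682)*(-628383 + 2106007) = 1096580*1477624 = 1620332925920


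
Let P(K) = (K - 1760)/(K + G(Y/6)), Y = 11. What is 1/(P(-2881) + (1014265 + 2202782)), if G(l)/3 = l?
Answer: 1917/6167082193 ≈ 3.1084e-7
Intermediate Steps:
G(l) = 3*l
P(K) = (-1760 + K)/(11/2 + K) (P(K) = (K - 1760)/(K + 3*(11/6)) = (-1760 + K)/(K + 3*(11*(⅙))) = (-1760 + K)/(K + 3*(11/6)) = (-1760 + K)/(K + 11/2) = (-1760 + K)/(11/2 + K))
1/(P(-2881) + (1014265 + 2202782)) = 1/(2*(-1760 - 2881)/(11 + 2*(-2881)) + (1014265 + 2202782)) = 1/(2*(-4641)/(11 - 5762) + 3217047) = 1/(2*(-4641)/(-5751) + 3217047) = 1/(2*(-1/5751)*(-4641) + 3217047) = 1/(3094/1917 + 3217047) = 1/(6167082193/1917) = 1917/6167082193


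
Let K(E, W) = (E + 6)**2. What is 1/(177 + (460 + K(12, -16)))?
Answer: 1/961 ≈ 0.0010406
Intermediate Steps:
K(E, W) = (6 + E)**2
1/(177 + (460 + K(12, -16))) = 1/(177 + (460 + (6 + 12)**2)) = 1/(177 + (460 + 18**2)) = 1/(177 + (460 + 324)) = 1/(177 + 784) = 1/961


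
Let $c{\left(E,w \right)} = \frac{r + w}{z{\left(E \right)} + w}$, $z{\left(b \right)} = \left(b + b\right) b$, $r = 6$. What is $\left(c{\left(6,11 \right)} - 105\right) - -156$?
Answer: $\frac{4250}{83} \approx 51.205$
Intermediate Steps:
$z{\left(b \right)} = 2 b^{2}$ ($z{\left(b \right)} = 2 b b = 2 b^{2}$)
$c{\left(E,w \right)} = \frac{6 + w}{w + 2 E^{2}}$ ($c{\left(E,w \right)} = \frac{6 + w}{2 E^{2} + w} = \frac{6 + w}{w + 2 E^{2}}$)
$\left(c{\left(6,11 \right)} - 105\right) - -156 = \left(\frac{6 + 11}{11 + 2 \cdot 6^{2}} - 105\right) - -156 = \left(\frac{1}{11 + 2 \cdot 36} \cdot 17 - 105\right) + 156 = \left(\frac{1}{11 + 72} \cdot 17 - 105\right) + 156 = \left(\frac{1}{83} \cdot 17 - 105\right) + 156 = \left(\frac{17}{83} - 105\right) + 156 = - \frac{8698}{83} + 156 = \frac{4250}{83}$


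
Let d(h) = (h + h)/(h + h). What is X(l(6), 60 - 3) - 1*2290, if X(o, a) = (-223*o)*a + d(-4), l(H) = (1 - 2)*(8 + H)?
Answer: 175665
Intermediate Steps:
l(H) = -8 - H (l(H) = -(8 + H) = -8 - H)
d(h) = 1 (d(h) = (2*h)/((2*h)) = (2*h)*(1/(2*h)) = 1)
X(o, a) = 1 - 223*a*o (X(o, a) = (-223*o)*a + 1 = -223*a*o + 1 = 1 - 223*a*o)
X(l(6), 60 - 3) - 1*2290 = (1 - 223*(60 - 3)*(-8 - 1*6)) - 1*2290 = (1 - 223*57*(-8 - 6)) - 2290 = (1 - 223*57*(-14)) - 2290 = (1 + 177954) - 2290 = 177955 - 2290 = 175665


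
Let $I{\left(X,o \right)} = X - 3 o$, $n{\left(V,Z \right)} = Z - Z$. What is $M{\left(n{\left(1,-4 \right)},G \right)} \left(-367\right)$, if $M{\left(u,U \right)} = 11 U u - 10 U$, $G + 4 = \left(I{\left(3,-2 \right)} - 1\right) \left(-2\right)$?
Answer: $-73400$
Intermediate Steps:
$n{\left(V,Z \right)} = 0$
$G = -20$ ($G = -4 + \left(\left(3 - -6\right) - 1\right) \left(-2\right) = -4 + \left(\left(3 + 6\right) - 1\right) \left(-2\right) = -4 + \left(9 - 1\right) \left(-2\right) = -4 + 8 \left(-2\right) = -4 - 16 = -20$)
$M{\left(u,U \right)} = - 10 U + 11 U u$ ($M{\left(u,U \right)} = 11 U u - 10 U = - 10 U + 11 U u$)
$M{\left(n{\left(1,-4 \right)},G \right)} \left(-367\right) = - 20 \left(-10 + 11 \cdot 0\right) \left(-367\right) = - 20 \left(-10 + 0\right) \left(-367\right) = \left(-20\right) \left(-10\right) \left(-367\right) = 200 \left(-367\right) = -73400$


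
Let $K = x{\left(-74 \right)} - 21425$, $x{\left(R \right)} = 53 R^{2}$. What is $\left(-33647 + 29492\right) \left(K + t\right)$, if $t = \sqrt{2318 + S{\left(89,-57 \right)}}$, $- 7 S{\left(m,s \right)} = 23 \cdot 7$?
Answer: $-1116876465 - 12465 \sqrt{255} \approx -1.1171 \cdot 10^{9}$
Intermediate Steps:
$S{\left(m,s \right)} = -23$ ($S{\left(m,s \right)} = - \frac{23 \cdot 7}{7} = \left(- \frac{1}{7}\right) 161 = -23$)
$t = 3 \sqrt{255}$ ($t = \sqrt{2318 - 23} = \sqrt{2295} = 3 \sqrt{255} \approx 47.906$)
$K = 268803$ ($K = 53 \left(-74\right)^{2} - 21425 = 53 \cdot 5476 - 21425 = 290228 - 21425 = 268803$)
$\left(-33647 + 29492\right) \left(K + t\right) = \left(-33647 + 29492\right) \left(268803 + 3 \sqrt{255}\right) = - 4155 \left(268803 + 3 \sqrt{255}\right) = -1116876465 - 12465 \sqrt{255}$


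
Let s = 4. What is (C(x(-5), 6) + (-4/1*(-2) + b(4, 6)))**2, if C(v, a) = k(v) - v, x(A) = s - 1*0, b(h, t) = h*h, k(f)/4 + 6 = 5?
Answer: 256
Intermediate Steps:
k(f) = -4 (k(f) = -24 + 4*5 = -24 + 20 = -4)
b(h, t) = h**2
x(A) = 4 (x(A) = 4 - 1*0 = 4 + 0 = 4)
C(v, a) = -4 - v
(C(x(-5), 6) + (-4/1*(-2) + b(4, 6)))**2 = ((-4 - 1*4) + (-4/1*(-2) + 4**2))**2 = ((-4 - 4) + (-4*1*(-2) + 16))**2 = (-8 + (-4*(-2) + 16))**2 = (-8 + (8 + 16))**2 = (-8 + 24)**2 = 16**2 = 256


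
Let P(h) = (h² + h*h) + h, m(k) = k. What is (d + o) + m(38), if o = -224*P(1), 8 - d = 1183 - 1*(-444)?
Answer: -2253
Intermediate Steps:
P(h) = h + 2*h² (P(h) = (h² + h²) + h = 2*h² + h = h + 2*h²)
d = -1619 (d = 8 - (1183 - 1*(-444)) = 8 - (1183 + 444) = 8 - 1*1627 = 8 - 1627 = -1619)
o = -672 (o = -224*(1 + 2*1) = -224*(1 + 2) = -224*3 = -672)
(d + o) + m(38) = (-1619 - 672) + 38 = -2291 + 38 = -2253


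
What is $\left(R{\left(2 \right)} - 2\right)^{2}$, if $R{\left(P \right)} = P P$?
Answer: $4$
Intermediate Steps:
$R{\left(P \right)} = P^{2}$
$\left(R{\left(2 \right)} - 2\right)^{2} = \left(2^{2} - 2\right)^{2} = \left(4 - 2\right)^{2} = 2^{2} = 4$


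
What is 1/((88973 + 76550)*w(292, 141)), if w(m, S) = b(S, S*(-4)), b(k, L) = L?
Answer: -1/93354972 ≈ -1.0712e-8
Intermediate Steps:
w(m, S) = -4*S (w(m, S) = S*(-4) = -4*S)
1/((88973 + 76550)*w(292, 141)) = 1/((88973 + 76550)*((-4*141))) = 1/(165523*(-564)) = (1/165523)*(-1/564) = -1/93354972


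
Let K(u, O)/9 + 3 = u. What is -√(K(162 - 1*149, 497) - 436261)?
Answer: -I*√436171 ≈ -660.43*I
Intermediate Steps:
K(u, O) = -27 + 9*u
-√(K(162 - 1*149, 497) - 436261) = -√((-27 + 9*(162 - 1*149)) - 436261) = -√((-27 + 9*(162 - 149)) - 436261) = -√((-27 + 9*13) - 436261) = -√((-27 + 117) - 436261) = -√(90 - 436261) = -√(-436171) = -I*√436171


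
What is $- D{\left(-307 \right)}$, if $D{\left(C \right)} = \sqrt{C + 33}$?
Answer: $- i \sqrt{274} \approx - 16.553 i$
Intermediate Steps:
$D{\left(C \right)} = \sqrt{33 + C}$
$- D{\left(-307 \right)} = - \sqrt{33 - 307} = - \sqrt{-274} = - i \sqrt{274}$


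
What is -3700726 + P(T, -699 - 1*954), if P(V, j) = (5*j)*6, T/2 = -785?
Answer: -3750316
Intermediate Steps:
T = -1570 (T = 2*(-785) = -1570)
P(V, j) = 30*j
-3700726 + P(T, -699 - 1*954) = -3700726 + 30*(-699 - 1*954) = -3700726 + 30*(-699 - 954) = -3700726 + 30*(-1653) = -3700726 - 49590 = -3750316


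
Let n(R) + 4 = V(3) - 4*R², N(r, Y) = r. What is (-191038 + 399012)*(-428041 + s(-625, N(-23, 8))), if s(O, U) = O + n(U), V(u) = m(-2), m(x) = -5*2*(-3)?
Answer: -89586048344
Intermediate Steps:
m(x) = 30 (m(x) = -10*(-3) = 30)
V(u) = 30
n(R) = 26 - 4*R² (n(R) = -4 + (30 - 4*R²) = 26 - 4*R²)
s(O, U) = 26 + O - 4*U² (s(O, U) = O + (26 - 4*U²) = 26 + O - 4*U²)
(-191038 + 399012)*(-428041 + s(-625, N(-23, 8))) = (-191038 + 399012)*(-428041 + (26 - 625 - 4*(-23)²)) = 207974*(-428041 + (26 - 625 - 4*529)) = 207974*(-428041 + (26 - 625 - 2116)) = 207974*(-428041 - 2715) = 207974*(-430756) = -89586048344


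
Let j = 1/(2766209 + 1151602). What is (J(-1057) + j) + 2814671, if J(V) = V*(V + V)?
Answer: 19781689849060/3917811 ≈ 5.0492e+6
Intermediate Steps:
j = 1/3917811 ≈ 2.5524e-7
J(V) = 2*V² (J(V) = V*(2*V) = 2*V²)
(J(-1057) + j) + 2814671 = (2*(-1057)² + 1/3917811) + 2814671 = (2*1117249 + 1/3917811) + 2814671 = (2234498 + 1/3917811) + 2814671 = 8754340843879/3917811 + 2814671 = 19781689849060/3917811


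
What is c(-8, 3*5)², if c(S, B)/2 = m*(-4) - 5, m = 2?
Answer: 676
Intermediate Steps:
c(S, B) = -26 (c(S, B) = 2*(2*(-4) - 5) = 2*(-8 - 5) = 2*(-13) = -26)
c(-8, 3*5)² = (-26)² = 676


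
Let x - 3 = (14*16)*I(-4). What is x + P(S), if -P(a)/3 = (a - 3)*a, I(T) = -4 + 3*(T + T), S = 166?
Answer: -87443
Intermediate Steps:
I(T) = -4 + 6*T (I(T) = -4 + 3*(2*T) = -4 + 6*T)
P(a) = -3*a*(-3 + a) (P(a) = -3*(a - 3)*a = -3*(-3 + a)*a = -3*a*(-3 + a))
x = -6269 (x = 3 + (14*16)*(-4 + 6*(-4)) = 3 + 224*(-4 - 24) = 3 + 224*(-28) = 3 - 6272 = -6269)
x + P(S) = -6269 + 3*166*(3 - 1*166) = -6269 + 3*166*(3 - 166) = -6269 + 3*166*(-163) = -6269 - 81174 = -87443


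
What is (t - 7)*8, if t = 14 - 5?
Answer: 16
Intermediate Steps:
t = 9
(t - 7)*8 = (9 - 7)*8 = 2*8 = 16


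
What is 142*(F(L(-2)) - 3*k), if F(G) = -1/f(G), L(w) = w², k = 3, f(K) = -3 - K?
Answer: -8804/7 ≈ -1257.7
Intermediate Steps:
F(G) = -1/(-3 - G)
142*(F(L(-2)) - 3*k) = 142*(1/(3 + (-2)²) - 3*3) = 142*(1/(3 + 4) - 9) = 142*(1/7 - 9) = 142*(⅐ - 9) = 142*(-62/7) = -8804/7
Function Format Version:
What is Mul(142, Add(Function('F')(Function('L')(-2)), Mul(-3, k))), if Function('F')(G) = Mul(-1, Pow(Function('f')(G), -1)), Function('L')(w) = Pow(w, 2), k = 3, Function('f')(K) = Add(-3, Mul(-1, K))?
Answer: Rational(-8804, 7) ≈ -1257.7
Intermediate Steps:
Function('F')(G) = Mul(-1, Pow(Add(-3, Mul(-1, G)), -1))
Mul(142, Add(Function('F')(Function('L')(-2)), Mul(-3, k))) = Mul(142, Add(Pow(Add(3, Pow(-2, 2)), -1), Mul(-3, 3))) = Mul(142, Add(Pow(Add(3, 4), -1), -9)) = Mul(142, Add(Pow(7, -1), -9)) = Mul(142, Add(Rational(1, 7), -9)) = Mul(142, Rational(-62, 7)) = Rational(-8804, 7)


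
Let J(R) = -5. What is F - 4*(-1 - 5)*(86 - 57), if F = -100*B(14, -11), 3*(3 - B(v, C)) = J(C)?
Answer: 688/3 ≈ 229.33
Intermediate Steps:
B(v, C) = 14/3 (B(v, C) = 3 - ⅓*(-5) = 3 + 5/3 = 14/3)
F = -1400/3 (F = -100*14/3 = -1400/3 ≈ -466.67)
F - 4*(-1 - 5)*(86 - 57) = -1400/3 - 4*(-1 - 5)*(86 - 57) = -1400/3 - 4*(-6)*29 = -1400/3 - (-24)*29 = -1400/3 - 1*(-696) = -1400/3 + 696 = 688/3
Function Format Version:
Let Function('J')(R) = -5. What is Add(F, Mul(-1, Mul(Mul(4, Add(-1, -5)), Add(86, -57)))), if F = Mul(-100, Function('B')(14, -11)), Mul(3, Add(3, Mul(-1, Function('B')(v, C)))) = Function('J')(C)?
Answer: Rational(688, 3) ≈ 229.33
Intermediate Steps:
Function('B')(v, C) = Rational(14, 3) (Function('B')(v, C) = Add(3, Mul(Rational(-1, 3), -5)) = Add(3, Rational(5, 3)) = Rational(14, 3))
F = Rational(-1400, 3) (F = Mul(-100, Rational(14, 3)) = Rational(-1400, 3) ≈ -466.67)
Add(F, Mul(-1, Mul(Mul(4, Add(-1, -5)), Add(86, -57)))) = Add(Rational(-1400, 3), Mul(-1, Mul(Mul(4, Add(-1, -5)), Add(86, -57)))) = Add(Rational(-1400, 3), Mul(-1, Mul(Mul(4, -6), 29))) = Add(Rational(-1400, 3), Mul(-1, Mul(-24, 29))) = Add(Rational(-1400, 3), Mul(-1, -696)) = Add(Rational(-1400, 3), 696) = Rational(688, 3)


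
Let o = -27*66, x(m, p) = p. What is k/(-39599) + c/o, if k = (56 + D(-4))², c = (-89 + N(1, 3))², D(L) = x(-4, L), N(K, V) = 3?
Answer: -148846366/35282709 ≈ -4.2187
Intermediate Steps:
D(L) = L
c = 7396 (c = (-89 + 3)² = (-86)² = 7396)
k = 2704 (k = (56 - 4)² = 52² = 2704)
o = -1782
k/(-39599) + c/o = 2704/(-39599) + 7396/(-1782) = 2704*(-1/39599) + 7396*(-1/1782) = -2704/39599 - 3698/891 = -148846366/35282709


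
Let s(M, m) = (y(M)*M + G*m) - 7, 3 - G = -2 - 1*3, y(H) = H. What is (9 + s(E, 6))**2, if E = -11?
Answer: 29241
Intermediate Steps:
G = 8 (G = 3 - (-2 - 1*3) = 3 - (-2 - 3) = 3 - 1*(-5) = 3 + 5 = 8)
s(M, m) = -7 + M**2 + 8*m (s(M, m) = (M*M + 8*m) - 7 = (M**2 + 8*m) - 7 = -7 + M**2 + 8*m)
(9 + s(E, 6))**2 = (9 + (-7 + (-11)**2 + 8*6))**2 = (9 + (-7 + 121 + 48))**2 = (9 + 162)**2 = 171**2 = 29241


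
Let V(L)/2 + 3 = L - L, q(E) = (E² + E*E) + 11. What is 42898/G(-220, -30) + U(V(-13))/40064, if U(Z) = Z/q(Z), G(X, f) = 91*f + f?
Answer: -8915578171/573616320 ≈ -15.543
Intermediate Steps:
q(E) = 11 + 2*E² (q(E) = (E² + E²) + 11 = 2*E² + 11 = 11 + 2*E²)
G(X, f) = 92*f
V(L) = -6 (V(L) = -6 + 2*(L - L) = -6 + 2*0 = -6 + 0 = -6)
U(Z) = Z/(11 + 2*Z²)
42898/G(-220, -30) + U(V(-13))/40064 = 42898/((92*(-30))) - 6/(11 + 2*(-6)²)/40064 = 42898/(-2760) - 6/(11 + 2*36)*(1/40064) = 42898*(-1/2760) - 6/(11 + 72)*(1/40064) = -21449/1380 - 6/83*(1/40064) = -21449/1380 - 6*1/83*(1/40064) = -21449/1380 - 6/83*1/40064 = -21449/1380 - 3/1662656 = -8915578171/573616320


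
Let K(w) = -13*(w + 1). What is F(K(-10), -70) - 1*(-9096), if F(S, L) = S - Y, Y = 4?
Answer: 9209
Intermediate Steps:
K(w) = -13 - 13*w (K(w) = -13*(1 + w) = -13 - 13*w)
F(S, L) = -4 + S (F(S, L) = S - 1*4 = S - 4 = -4 + S)
F(K(-10), -70) - 1*(-9096) = (-4 + (-13 - 13*(-10))) - 1*(-9096) = (-4 + (-13 + 130)) + 9096 = (-4 + 117) + 9096 = 113 + 9096 = 9209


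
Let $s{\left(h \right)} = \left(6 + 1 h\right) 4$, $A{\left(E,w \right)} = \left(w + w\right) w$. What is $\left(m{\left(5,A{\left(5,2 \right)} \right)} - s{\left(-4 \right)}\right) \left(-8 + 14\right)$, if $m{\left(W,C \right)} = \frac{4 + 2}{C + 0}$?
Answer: $- \frac{87}{2} \approx -43.5$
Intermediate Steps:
$A{\left(E,w \right)} = 2 w^{2}$ ($A{\left(E,w \right)} = 2 w w = 2 w^{2}$)
$m{\left(W,C \right)} = \frac{6}{C}$
$s{\left(h \right)} = 24 + 4 h$ ($s{\left(h \right)} = \left(6 + h\right) 4 = 24 + 4 h$)
$\left(m{\left(5,A{\left(5,2 \right)} \right)} - s{\left(-4 \right)}\right) \left(-8 + 14\right) = \left(\frac{6}{2 \cdot 2^{2}} - \left(24 + 4 \left(-4\right)\right)\right) \left(-8 + 14\right) = \left(\frac{6}{2 \cdot 4} - \left(24 - 16\right)\right) 6 = \left(\frac{6}{8} - 8\right) 6 = \left(6 \cdot \frac{1}{8} - 8\right) 6 = \left(\frac{3}{4} - 8\right) 6 = \left(- \frac{29}{4}\right) 6 = - \frac{87}{2}$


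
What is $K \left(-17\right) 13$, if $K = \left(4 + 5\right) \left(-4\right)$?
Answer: $7956$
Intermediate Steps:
$K = -36$ ($K = 9 \left(-4\right) = -36$)
$K \left(-17\right) 13 = \left(-36\right) \left(-17\right) 13 = 612 \cdot 13 = 7956$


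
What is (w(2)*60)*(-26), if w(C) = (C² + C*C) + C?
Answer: -15600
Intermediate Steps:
w(C) = C + 2*C² (w(C) = (C² + C²) + C = 2*C² + C = C + 2*C²)
(w(2)*60)*(-26) = ((2*(1 + 2*2))*60)*(-26) = ((2*(1 + 4))*60)*(-26) = ((2*5)*60)*(-26) = (10*60)*(-26) = 600*(-26) = -15600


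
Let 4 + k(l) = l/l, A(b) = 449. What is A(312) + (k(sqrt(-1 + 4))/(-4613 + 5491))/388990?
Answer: 153348415777/341533220 ≈ 449.00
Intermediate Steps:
k(l) = -3 (k(l) = -4 + l/l = -4 + 1 = -3)
A(312) + (k(sqrt(-1 + 4))/(-4613 + 5491))/388990 = 449 - 3/(-4613 + 5491)/388990 = 449 - 3/878*(1/388990) = 449 - 3*1/878*(1/388990) = 449 - 3/878*1/388990 = 449 - 3/341533220 = 153348415777/341533220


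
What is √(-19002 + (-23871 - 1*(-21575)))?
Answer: I*√21298 ≈ 145.94*I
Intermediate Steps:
√(-19002 + (-23871 - 1*(-21575))) = √(-19002 + (-23871 + 21575)) = √(-19002 - 2296) = √(-21298) = I*√21298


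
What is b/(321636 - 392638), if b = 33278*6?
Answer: -99834/35501 ≈ -2.8121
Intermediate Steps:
b = 199668
b/(321636 - 392638) = 199668/(321636 - 392638) = 199668/(-71002) = 199668*(-1/71002) = -99834/35501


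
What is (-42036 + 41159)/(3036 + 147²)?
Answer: -877/24645 ≈ -0.035585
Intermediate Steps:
(-42036 + 41159)/(3036 + 147²) = -877/(3036 + 21609) = -877/24645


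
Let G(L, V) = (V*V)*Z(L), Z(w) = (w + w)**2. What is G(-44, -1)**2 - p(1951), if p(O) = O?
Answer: 59967585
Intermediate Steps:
Z(w) = 4*w**2 (Z(w) = (2*w)**2 = 4*w**2)
G(L, V) = 4*L**2*V**2 (G(L, V) = (V*V)*(4*L**2) = V**2*(4*L**2) = 4*L**2*V**2)
G(-44, -1)**2 - p(1951) = (4*(-44)**2*(-1)**2)**2 - 1*1951 = (4*1936*1)**2 - 1951 = 7744**2 - 1951 = 59969536 - 1951 = 59967585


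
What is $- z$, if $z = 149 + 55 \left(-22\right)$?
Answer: $1061$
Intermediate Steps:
$z = -1061$ ($z = 149 - 1210 = -1061$)
$- z = \left(-1\right) \left(-1061\right) = 1061$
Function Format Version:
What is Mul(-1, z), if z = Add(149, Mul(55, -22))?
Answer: 1061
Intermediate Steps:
z = -1061 (z = Add(149, -1210) = -1061)
Mul(-1, z) = Mul(-1, -1061) = 1061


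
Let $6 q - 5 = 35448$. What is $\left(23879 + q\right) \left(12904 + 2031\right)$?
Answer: $\frac{2669287745}{6} \approx 4.4488 \cdot 10^{8}$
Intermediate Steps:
$q = \frac{35453}{6}$ ($q = \frac{5}{6} + \frac{1}{6} \cdot 35448 = \frac{5}{6} + 5908 = \frac{35453}{6} \approx 5908.8$)
$\left(23879 + q\right) \left(12904 + 2031\right) = \left(23879 + \frac{35453}{6}\right) \left(12904 + 2031\right) = \frac{178727}{6} \cdot 14935 = \frac{2669287745}{6}$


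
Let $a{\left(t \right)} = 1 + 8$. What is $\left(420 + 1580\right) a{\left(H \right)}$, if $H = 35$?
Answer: $18000$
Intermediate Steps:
$a{\left(t \right)} = 9$
$\left(420 + 1580\right) a{\left(H \right)} = \left(420 + 1580\right) 9 = 2000 \cdot 9 = 18000$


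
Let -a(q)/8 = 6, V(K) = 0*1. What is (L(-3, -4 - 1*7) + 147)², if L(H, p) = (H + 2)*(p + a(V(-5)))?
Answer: 42436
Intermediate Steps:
V(K) = 0
a(q) = -48 (a(q) = -8*6 = -48)
L(H, p) = (-48 + p)*(2 + H) (L(H, p) = (H + 2)*(p - 48) = (2 + H)*(-48 + p) = (-48 + p)*(2 + H))
(L(-3, -4 - 1*7) + 147)² = ((-96 - 48*(-3) + 2*(-4 - 1*7) - 3*(-4 - 1*7)) + 147)² = ((-96 + 144 + 2*(-4 - 7) - 3*(-4 - 7)) + 147)² = ((-96 + 144 + 2*(-11) - 3*(-11)) + 147)² = ((-96 + 144 - 22 + 33) + 147)² = (59 + 147)² = 206² = 42436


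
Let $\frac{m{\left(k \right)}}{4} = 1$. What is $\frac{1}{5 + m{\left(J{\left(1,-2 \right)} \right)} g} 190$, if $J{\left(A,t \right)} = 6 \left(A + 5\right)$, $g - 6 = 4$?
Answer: $\frac{38}{9} \approx 4.2222$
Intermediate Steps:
$g = 10$ ($g = 6 + 4 = 10$)
$J{\left(A,t \right)} = 30 + 6 A$ ($J{\left(A,t \right)} = 6 \left(5 + A\right) = 30 + 6 A$)
$m{\left(k \right)} = 4$ ($m{\left(k \right)} = 4 \cdot 1 = 4$)
$\frac{1}{5 + m{\left(J{\left(1,-2 \right)} \right)} g} 190 = \frac{1}{5 + 4 \cdot 10} \cdot 190 = \frac{1}{5 + 40} \cdot 190 = \frac{1}{45} \cdot 190 = \frac{38}{9}$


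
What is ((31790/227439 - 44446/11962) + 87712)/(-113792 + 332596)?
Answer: 119310879705301/297641851039836 ≈ 0.40085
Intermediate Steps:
((31790/227439 - 44446/11962) + 87712)/(-113792 + 332596) = ((31790*(1/227439) - 44446*1/11962) + 87712)/218804 = ((31790/227439 - 22223/5981) + 87712)*(1/218804) = (-4864240907/1360312659 + 87712)*(1/218804) = (119310879705301/1360312659)*(1/218804) = 119310879705301/297641851039836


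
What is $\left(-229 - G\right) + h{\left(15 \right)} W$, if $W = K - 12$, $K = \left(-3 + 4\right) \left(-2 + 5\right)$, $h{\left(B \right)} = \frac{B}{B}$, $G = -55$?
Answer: $-183$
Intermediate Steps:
$h{\left(B \right)} = 1$
$K = 3$ ($K = 1 \cdot 3 = 3$)
$W = -9$ ($W = 3 - 12 = -9$)
$\left(-229 - G\right) + h{\left(15 \right)} W = \left(-229 - -55\right) + 1 \left(-9\right) = \left(-229 + 55\right) - 9 = -174 - 9 = -183$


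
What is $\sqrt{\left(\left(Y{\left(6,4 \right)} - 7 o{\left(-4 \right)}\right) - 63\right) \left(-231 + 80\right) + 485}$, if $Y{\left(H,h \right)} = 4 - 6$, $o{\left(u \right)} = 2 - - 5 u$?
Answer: $i \sqrt{8726} \approx 93.413 i$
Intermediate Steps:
$o{\left(u \right)} = 2 + 5 u$
$Y{\left(H,h \right)} = -2$ ($Y{\left(H,h \right)} = 4 - 6 = -2$)
$\sqrt{\left(\left(Y{\left(6,4 \right)} - 7 o{\left(-4 \right)}\right) - 63\right) \left(-231 + 80\right) + 485} = \sqrt{\left(\left(-2 - 7 \left(2 + 5 \left(-4\right)\right)\right) - 63\right) \left(-231 + 80\right) + 485} = \sqrt{\left(\left(-2 - 7 \left(2 - 20\right)\right) - 63\right) \left(-151\right) + 485} = \sqrt{\left(\left(-2 - -126\right) - 63\right) \left(-151\right) + 485} = \sqrt{\left(\left(-2 + 126\right) - 63\right) \left(-151\right) + 485} = \sqrt{\left(124 - 63\right) \left(-151\right) + 485} = \sqrt{61 \left(-151\right) + 485} = \sqrt{-9211 + 485} = \sqrt{-8726} = i \sqrt{8726}$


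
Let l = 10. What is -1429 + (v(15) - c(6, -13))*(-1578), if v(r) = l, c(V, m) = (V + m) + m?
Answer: -48769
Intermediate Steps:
c(V, m) = V + 2*m
v(r) = 10
-1429 + (v(15) - c(6, -13))*(-1578) = -1429 + (10 - (6 + 2*(-13)))*(-1578) = -1429 + (10 - (6 - 26))*(-1578) = -1429 + (10 - 1*(-20))*(-1578) = -1429 + (10 + 20)*(-1578) = -1429 + 30*(-1578) = -1429 - 47340 = -48769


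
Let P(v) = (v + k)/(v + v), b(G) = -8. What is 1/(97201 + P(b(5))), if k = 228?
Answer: 4/388749 ≈ 1.0289e-5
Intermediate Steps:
P(v) = (228 + v)/(2*v) (P(v) = (v + 228)/(v + v) = (228 + v)/((2*v)) = (228 + v)*(1/(2*v)) = (228 + v)/(2*v))
1/(97201 + P(b(5))) = 1/(97201 + (½)*(228 - 8)/(-8)) = 1/(97201 + (½)*(-⅛)*220) = 1/(97201 - 55/4) = 1/(388749/4) = 4/388749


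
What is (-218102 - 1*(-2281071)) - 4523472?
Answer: -2460503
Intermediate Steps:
(-218102 - 1*(-2281071)) - 4523472 = (-218102 + 2281071) - 4523472 = 2062969 - 4523472 = -2460503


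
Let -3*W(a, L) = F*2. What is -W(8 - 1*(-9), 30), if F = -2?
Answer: -4/3 ≈ -1.3333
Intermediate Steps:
W(a, L) = 4/3 (W(a, L) = -(-2)*2/3 = -1/3*(-4) = 4/3)
-W(8 - 1*(-9), 30) = -1*4/3 = -4/3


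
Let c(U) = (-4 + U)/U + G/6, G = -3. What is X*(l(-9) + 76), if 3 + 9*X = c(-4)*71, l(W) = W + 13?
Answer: 920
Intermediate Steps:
l(W) = 13 + W
c(U) = -½ + (-4 + U)/U (c(U) = (-4 + U)/U - 3/6 = (-4 + U)/U - 3*⅙ = (-4 + U)/U - ½ = -½ + (-4 + U)/U)
X = 23/2 (X = -⅓ + (((½)*(-8 - 4)/(-4))*71)/9 = -⅓ + (((½)*(-¼)*(-12))*71)/9 = -⅓ + ((3/2)*71)/9 = -⅓ + (⅑)*(213/2) = -⅓ + 71/6 = 23/2 ≈ 11.500)
X*(l(-9) + 76) = 23*((13 - 9) + 76)/2 = 23*(4 + 76)/2 = (23/2)*80 = 920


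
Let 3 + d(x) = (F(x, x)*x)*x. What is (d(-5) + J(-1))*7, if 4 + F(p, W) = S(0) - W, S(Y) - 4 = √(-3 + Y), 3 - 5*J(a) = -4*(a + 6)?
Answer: 4431/5 + 175*I*√3 ≈ 886.2 + 303.11*I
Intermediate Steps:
J(a) = 27/5 + 4*a/5 (J(a) = ⅗ - (-4)*(a + 6)/5 = ⅗ - (-4)*(6 + a)/5 = ⅗ - (-24 - 4*a)/5 = ⅗ + (24/5 + 4*a/5) = 27/5 + 4*a/5)
S(Y) = 4 + √(-3 + Y)
F(p, W) = -W + I*√3 (F(p, W) = -4 + ((4 + √(-3 + 0)) - W) = -4 + ((4 + √(-3)) - W) = -4 + ((4 + I*√3) - W) = -4 + (4 - W + I*√3) = -W + I*√3)
d(x) = -3 + x²*(-x + I*√3) (d(x) = -3 + ((-x + I*√3)*x)*x = -3 + (x*(-x + I*√3))*x = -3 + x²*(-x + I*√3))
(d(-5) + J(-1))*7 = ((-3 + (-5)²*(-1*(-5) + I*√3)) + (27/5 + (⅘)*(-1)))*7 = ((-3 + 25*(5 + I*√3)) + (27/5 - ⅘))*7 = ((-3 + (125 + 25*I*√3)) + 23/5)*7 = ((122 + 25*I*√3) + 23/5)*7 = (633/5 + 25*I*√3)*7 = 4431/5 + 175*I*√3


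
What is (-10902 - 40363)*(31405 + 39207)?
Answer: -3619924180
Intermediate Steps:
(-10902 - 40363)*(31405 + 39207) = -51265*70612 = -3619924180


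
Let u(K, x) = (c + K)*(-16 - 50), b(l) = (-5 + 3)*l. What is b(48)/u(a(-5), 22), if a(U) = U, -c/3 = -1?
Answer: -8/11 ≈ -0.72727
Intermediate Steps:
c = 3 (c = -3*(-1) = 3)
b(l) = -2*l
u(K, x) = -198 - 66*K (u(K, x) = (3 + K)*(-16 - 50) = (3 + K)*(-66) = -198 - 66*K)
b(48)/u(a(-5), 22) = (-2*48)/(-198 - 66*(-5)) = -96/(-198 + 330) = -96/132 = -96*1/132 = -8/11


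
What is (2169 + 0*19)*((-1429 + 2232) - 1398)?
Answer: -1290555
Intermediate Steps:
(2169 + 0*19)*((-1429 + 2232) - 1398) = (2169 + 0)*(803 - 1398) = 2169*(-595) = -1290555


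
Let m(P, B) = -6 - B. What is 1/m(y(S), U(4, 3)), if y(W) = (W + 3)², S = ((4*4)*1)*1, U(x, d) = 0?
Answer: -⅙ ≈ -0.16667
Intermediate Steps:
S = 16 (S = (16*1)*1 = 16*1 = 16)
y(W) = (3 + W)²
1/m(y(S), U(4, 3)) = 1/(-6 - 1*0) = 1/(-6 + 0) = 1/(-6) = -⅙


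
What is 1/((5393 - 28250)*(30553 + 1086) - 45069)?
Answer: -1/723217692 ≈ -1.3827e-9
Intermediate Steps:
1/((5393 - 28250)*(30553 + 1086) - 45069) = 1/(-22857*31639 - 45069) = 1/(-723172623 - 45069) = 1/(-723217692) = -1/723217692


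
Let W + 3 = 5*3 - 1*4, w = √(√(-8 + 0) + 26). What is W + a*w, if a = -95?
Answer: 8 - 95*√(26 + 2*I*√2) ≈ -477.12 - 26.309*I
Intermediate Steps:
w = √(26 + 2*I*√2) (w = √(√(-8) + 26) = √(2*I*√2 + 26) = √(26 + 2*I*√2) ≈ 5.1065 + 0.27694*I)
W = 8 (W = -3 + (5*3 - 1*4) = -3 + (15 - 4) = -3 + 11 = 8)
W + a*w = 8 - 95*√(26 + 2*I*√2)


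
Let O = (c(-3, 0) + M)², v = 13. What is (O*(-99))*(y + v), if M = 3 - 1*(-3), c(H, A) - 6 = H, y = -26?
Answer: 104247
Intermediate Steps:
c(H, A) = 6 + H
M = 6 (M = 3 + 3 = 6)
O = 81 (O = ((6 - 3) + 6)² = (3 + 6)² = 9² = 81)
(O*(-99))*(y + v) = (81*(-99))*(-26 + 13) = -8019*(-13) = 104247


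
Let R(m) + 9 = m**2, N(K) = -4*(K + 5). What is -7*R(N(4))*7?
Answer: -63063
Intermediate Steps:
N(K) = -20 - 4*K (N(K) = -4*(5 + K) = -20 - 4*K)
R(m) = -9 + m**2
-7*R(N(4))*7 = -7*(-9 + (-20 - 4*4)**2)*7 = -7*(-9 + (-20 - 16)**2)*7 = -7*(-9 + (-36)**2)*7 = -7*(-9 + 1296)*7 = -7*1287*7 = -9009*7 = -63063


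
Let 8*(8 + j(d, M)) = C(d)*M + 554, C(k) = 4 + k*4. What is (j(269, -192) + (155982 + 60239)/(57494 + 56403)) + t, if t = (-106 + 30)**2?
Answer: -9148595023/455588 ≈ -20081.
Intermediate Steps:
C(k) = 4 + 4*k
j(d, M) = 245/4 + M*(4 + 4*d)/8 (j(d, M) = -8 + ((4 + 4*d)*M + 554)/8 = -8 + (M*(4 + 4*d) + 554)/8 = -8 + (554 + M*(4 + 4*d))/8 = -8 + (277/4 + M*(4 + 4*d)/8) = 245/4 + M*(4 + 4*d)/8)
t = 5776 (t = (-76)**2 = 5776)
(j(269, -192) + (155982 + 60239)/(57494 + 56403)) + t = ((245/4 + (1/2)*(-192)*(1 + 269)) + (155982 + 60239)/(57494 + 56403)) + 5776 = ((245/4 + (1/2)*(-192)*270) + 216221/113897) + 5776 = ((245/4 - 25920) + 216221*(1/113897)) + 5776 = (-103435/4 + 216221/113897) + 5776 = -11780071311/455588 + 5776 = -9148595023/455588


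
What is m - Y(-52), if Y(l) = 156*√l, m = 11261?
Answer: 11261 - 312*I*√13 ≈ 11261.0 - 1124.9*I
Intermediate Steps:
m - Y(-52) = 11261 - 156*√(-52) = 11261 - 156*2*I*√13 = 11261 - 312*I*√13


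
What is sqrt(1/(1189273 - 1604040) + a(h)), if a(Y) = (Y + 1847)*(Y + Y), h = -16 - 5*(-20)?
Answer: sqrt(55808448148251145)/414767 ≈ 569.57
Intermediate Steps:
h = 84 (h = -16 + 100 = 84)
a(Y) = 2*Y*(1847 + Y) (a(Y) = (1847 + Y)*(2*Y) = 2*Y*(1847 + Y))
sqrt(1/(1189273 - 1604040) + a(h)) = sqrt(1/(1189273 - 1604040) + 2*84*(1847 + 84)) = sqrt(1/(-414767) + 2*84*1931) = sqrt(-1/414767 + 324408) = sqrt(134553732935/414767) = sqrt(55808448148251145)/414767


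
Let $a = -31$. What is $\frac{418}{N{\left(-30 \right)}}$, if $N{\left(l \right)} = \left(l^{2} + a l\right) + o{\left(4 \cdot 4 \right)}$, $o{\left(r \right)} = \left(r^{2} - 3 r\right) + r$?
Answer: $\frac{209}{1027} \approx 0.20351$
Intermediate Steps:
$o{\left(r \right)} = r^{2} - 2 r$
$N{\left(l \right)} = 224 + l^{2} - 31 l$ ($N{\left(l \right)} = \left(l^{2} - 31 l\right) + 4 \cdot 4 \left(-2 + 4 \cdot 4\right) = \left(l^{2} - 31 l\right) + 16 \left(-2 + 16\right) = \left(l^{2} - 31 l\right) + 16 \cdot 14 = \left(l^{2} - 31 l\right) + 224 = 224 + l^{2} - 31 l$)
$\frac{418}{N{\left(-30 \right)}} = \frac{418}{224 + \left(-30\right)^{2} - -930} = \frac{418}{224 + 900 + 930} = \frac{418}{2054} = 418 \cdot \frac{1}{2054} = \frac{209}{1027}$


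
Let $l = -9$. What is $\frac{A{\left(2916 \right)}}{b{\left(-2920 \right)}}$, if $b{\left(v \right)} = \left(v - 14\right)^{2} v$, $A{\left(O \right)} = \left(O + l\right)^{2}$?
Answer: $- \frac{104329}{310325920} \approx -0.00033619$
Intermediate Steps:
$A{\left(O \right)} = \left(-9 + O\right)^{2}$ ($A{\left(O \right)} = \left(O - 9\right)^{2} = \left(-9 + O\right)^{2}$)
$b{\left(v \right)} = v \left(-14 + v\right)^{2}$ ($b{\left(v \right)} = \left(-14 + v\right)^{2} v = v \left(-14 + v\right)^{2}$)
$\frac{A{\left(2916 \right)}}{b{\left(-2920 \right)}} = \frac{\left(-9 + 2916\right)^{2}}{\left(-2920\right) \left(-14 - 2920\right)^{2}} = \frac{2907^{2}}{\left(-2920\right) \left(-2934\right)^{2}} = \frac{8450649}{\left(-2920\right) 8608356} = \frac{8450649}{-25136399520} = 8450649 \left(- \frac{1}{25136399520}\right) = - \frac{104329}{310325920}$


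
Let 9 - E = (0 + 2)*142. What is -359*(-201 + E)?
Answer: 170884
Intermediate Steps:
E = -275 (E = 9 - (0 + 2)*142 = 9 - 2*142 = 9 - 1*284 = 9 - 284 = -275)
-359*(-201 + E) = -359*(-201 - 275) = -359*(-476) = 170884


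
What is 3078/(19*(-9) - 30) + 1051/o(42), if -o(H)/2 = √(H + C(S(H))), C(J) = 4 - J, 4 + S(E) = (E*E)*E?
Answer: -1026/67 + 1051*I*√74038/148076 ≈ -15.313 + 1.9313*I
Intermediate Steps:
S(E) = -4 + E³ (S(E) = -4 + (E*E)*E = -4 + E²*E = -4 + E³)
o(H) = -2*√(8 + H - H³) (o(H) = -2*√(H + (4 - (-4 + H³))) = -2*√(H + (4 + (4 - H³))) = -2*√(H + (8 - H³)) = -2*√(8 + H - H³))
3078/(19*(-9) - 30) + 1051/o(42) = 3078/(19*(-9) - 30) + 1051/((-2*√(8 + 42 - 1*42³))) = 3078/(-171 - 30) + 1051/((-2*√(8 + 42 - 1*74088))) = 3078/(-201) + 1051/((-2*√(8 + 42 - 74088))) = 3078*(-1/201) + 1051/((-2*I*√74038)) = -1026/67 + 1051/((-2*I*√74038)) = -1026/67 + 1051*(I*√74038/148076) = -1026/67 + 1051*I*√74038/148076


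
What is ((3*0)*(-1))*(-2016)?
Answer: 0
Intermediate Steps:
((3*0)*(-1))*(-2016) = (0*(-1))*(-2016) = 0*(-2016) = 0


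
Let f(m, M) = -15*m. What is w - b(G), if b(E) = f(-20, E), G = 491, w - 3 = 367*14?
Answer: 4841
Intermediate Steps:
w = 5141 (w = 3 + 367*14 = 3 + 5138 = 5141)
b(E) = 300 (b(E) = -15*(-20) = 300)
w - b(G) = 5141 - 1*300 = 5141 - 300 = 4841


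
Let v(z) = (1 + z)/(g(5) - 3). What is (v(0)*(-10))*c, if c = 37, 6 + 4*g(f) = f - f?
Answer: 740/9 ≈ 82.222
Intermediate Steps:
g(f) = -3/2 (g(f) = -3/2 + (f - f)/4 = -3/2 + (¼)*0 = -3/2 + 0 = -3/2)
v(z) = -2/9 - 2*z/9 (v(z) = (1 + z)/(-3/2 - 3) = (1 + z)/(-9/2) = (1 + z)*(-2/9) = -2/9 - 2*z/9)
(v(0)*(-10))*c = ((-2/9 - 2/9*0)*(-10))*37 = ((-2/9 + 0)*(-10))*37 = -2/9*(-10)*37 = (20/9)*37 = 740/9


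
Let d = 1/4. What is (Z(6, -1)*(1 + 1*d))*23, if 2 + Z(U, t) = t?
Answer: -345/4 ≈ -86.250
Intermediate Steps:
d = 1/4 (d = 1*(1/4) = 1/4 ≈ 0.25000)
Z(U, t) = -2 + t
(Z(6, -1)*(1 + 1*d))*23 = ((-2 - 1)*(1 + 1*(1/4)))*23 = -3*(1 + 1/4)*23 = -3*5/4*23 = -15/4*23 = -345/4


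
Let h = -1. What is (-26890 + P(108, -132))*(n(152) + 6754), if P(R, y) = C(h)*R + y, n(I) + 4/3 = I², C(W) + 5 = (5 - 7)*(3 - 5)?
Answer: -2430034100/3 ≈ -8.1001e+8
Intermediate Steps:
C(W) = -1 (C(W) = -5 + (5 - 7)*(3 - 5) = -5 - 2*(-2) = -5 + 4 = -1)
n(I) = -4/3 + I²
P(R, y) = y - R (P(R, y) = -R + y = y - R)
(-26890 + P(108, -132))*(n(152) + 6754) = (-26890 + (-132 - 1*108))*((-4/3 + 152²) + 6754) = (-26890 + (-132 - 108))*((-4/3 + 23104) + 6754) = (-26890 - 240)*(69308/3 + 6754) = -27130*89570/3 = -2430034100/3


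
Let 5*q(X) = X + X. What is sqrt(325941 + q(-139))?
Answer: sqrt(8147135)/5 ≈ 570.86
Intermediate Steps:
q(X) = 2*X/5 (q(X) = (X + X)/5 = (2*X)/5 = 2*X/5)
sqrt(325941 + q(-139)) = sqrt(325941 + (2/5)*(-139)) = sqrt(325941 - 278/5) = sqrt(1629427/5) = sqrt(8147135)/5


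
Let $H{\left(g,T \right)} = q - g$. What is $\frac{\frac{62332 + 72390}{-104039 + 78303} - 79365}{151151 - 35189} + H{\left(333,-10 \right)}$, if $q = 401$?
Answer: $\frac{100448196907}{1492199016} \approx 67.316$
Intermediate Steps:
$H{\left(g,T \right)} = 401 - g$
$\frac{\frac{62332 + 72390}{-104039 + 78303} - 79365}{151151 - 35189} + H{\left(333,-10 \right)} = \frac{\frac{62332 + 72390}{-104039 + 78303} - 79365}{151151 - 35189} + \left(401 - 333\right) = \frac{\frac{134722}{-25736} - 79365}{115962} + \left(401 - 333\right) = \left(134722 \left(- \frac{1}{25736}\right) - 79365\right) \frac{1}{115962} + 68 = \left(- \frac{67361}{12868} - 79365\right) \frac{1}{115962} + 68 = \left(- \frac{1021336181}{12868}\right) \frac{1}{115962} + 68 = - \frac{1021336181}{1492199016} + 68 = \frac{100448196907}{1492199016}$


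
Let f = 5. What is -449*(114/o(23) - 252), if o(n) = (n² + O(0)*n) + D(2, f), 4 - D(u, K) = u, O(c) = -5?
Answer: 23509191/208 ≈ 1.1303e+5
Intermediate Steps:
D(u, K) = 4 - u
o(n) = 2 + n² - 5*n (o(n) = (n² - 5*n) + (4 - 1*2) = (n² - 5*n) + (4 - 2) = (n² - 5*n) + 2 = 2 + n² - 5*n)
-449*(114/o(23) - 252) = -449*(114/(2 + 23² - 5*23) - 252) = -449*(114/(2 + 529 - 115) - 252) = -449*(114/416 - 252) = -449*(114*(1/416) - 252) = -449*(57/208 - 252) = -449*(-52359/208) = 23509191/208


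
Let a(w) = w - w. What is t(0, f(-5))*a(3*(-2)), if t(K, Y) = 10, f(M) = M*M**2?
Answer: 0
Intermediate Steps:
f(M) = M**3
a(w) = 0
t(0, f(-5))*a(3*(-2)) = 10*0 = 0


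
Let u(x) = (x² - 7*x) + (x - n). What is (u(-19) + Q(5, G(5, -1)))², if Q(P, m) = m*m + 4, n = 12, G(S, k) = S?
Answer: 242064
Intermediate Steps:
Q(P, m) = 4 + m² (Q(P, m) = m² + 4 = 4 + m²)
u(x) = -12 + x² - 6*x (u(x) = (x² - 7*x) + (x - 1*12) = (x² - 7*x) + (x - 12) = (x² - 7*x) + (-12 + x) = -12 + x² - 6*x)
(u(-19) + Q(5, G(5, -1)))² = ((-12 + (-19)² - 6*(-19)) + (4 + 5²))² = ((-12 + 361 + 114) + (4 + 25))² = (463 + 29)² = 492² = 242064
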